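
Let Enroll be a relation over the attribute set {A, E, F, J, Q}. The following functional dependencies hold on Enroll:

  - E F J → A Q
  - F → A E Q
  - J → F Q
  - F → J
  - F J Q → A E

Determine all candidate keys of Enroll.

{F}⁺: F→AEQ adds A, E, Q; F→J adds J → {A, E, F, J, Q}.
{J}⁺: J→FQ adds F, Q; FJQ→AE adds A, E → {A, E, F, J, Q}.

{F}, {J}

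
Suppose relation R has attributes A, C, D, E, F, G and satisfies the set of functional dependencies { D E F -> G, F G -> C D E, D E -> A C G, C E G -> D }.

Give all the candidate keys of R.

Attribute F never appears on the right-hand side of any dependency, so F must belong to every candidate key.
{F}⁺ = {F}, which is not all of the schema, so we must add further attributes.
{F, G}⁺: FG→CDE adds C, D, E; DE→ACG adds A → {A, C, D, E, F, G}. Minimal: {G}⁺ = {G}; {F}⁺ = {F} — none reach the full schema.
{D, E, F}⁺: DEF→G adds G; FG→CDE adds C; DE→ACG adds A → {A, C, D, E, F, G}. Minimal: {E, F}⁺ = {E, F}; {D, F}⁺ = {D, F}; {D, E}⁺ = {A, C, D, E, G} — none reach the full schema.

FG, DEF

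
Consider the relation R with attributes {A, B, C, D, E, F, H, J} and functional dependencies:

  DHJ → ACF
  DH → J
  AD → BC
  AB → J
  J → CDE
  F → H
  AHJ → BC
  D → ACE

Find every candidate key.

{D, F}, {D, H}, {F, J}, {H, J}, {A, B, F}, {A, B, H}

{D, F}⁺: F→H adds H; D→ACE adds A, C, E; DH→J adds J; AD→BC adds B → {A, B, C, D, E, F, H, J}.
{D, H}⁺: DH→J adds J; J→CDE adds C, E; D→ACE adds A; DHJ→ACF adds F; AD→BC adds B → {A, B, C, D, E, F, H, J}.
{F, J}⁺: J→CDE adds C, D, E; F→H adds H; D→ACE adds A; AD→BC adds B → {A, B, C, D, E, F, H, J}.
{H, J}⁺: J→CDE adds C, D, E; D→ACE adds A; DHJ→ACF adds F; AD→BC adds B → {A, B, C, D, E, F, H, J}.
{A, B, F}⁺: AB→J adds J; J→CDE adds C, D, E; F→H adds H → {A, B, C, D, E, F, H, J}.
{A, B, H}⁺: AB→J adds J; J→CDE adds C, D, E; DHJ→ACF adds F → {A, B, C, D, E, F, H, J}.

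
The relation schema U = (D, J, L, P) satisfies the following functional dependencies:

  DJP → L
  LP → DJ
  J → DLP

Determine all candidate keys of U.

{J}, {L, P}

{J}⁺: J→DLP adds D, L, P → {D, J, L, P}.
{L, P}⁺: LP→DJ adds D, J → {D, J, L, P}. Minimal: {P}⁺ = {P}; {L}⁺ = {L} — none reach the full schema.
Any other superkey contains one of these as a subset, so there are no further candidate keys.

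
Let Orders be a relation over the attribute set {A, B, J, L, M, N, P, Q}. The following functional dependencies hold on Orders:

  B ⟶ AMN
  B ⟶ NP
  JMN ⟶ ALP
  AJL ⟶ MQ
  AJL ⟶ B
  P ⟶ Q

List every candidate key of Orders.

Attribute J never appears on the right-hand side of any dependency, so J must belong to every candidate key.
{J}⁺ = {J}, which is not all of the schema, so we must add further attributes.
{B, J}⁺: B→AMN adds A, M, N; B→NP adds P; JMN→ALP adds L; AJL→MQ adds Q → {A, B, J, L, M, N, P, Q}. Minimal: {J}⁺ = {J}; {B}⁺ = {A, B, M, N, P, Q} — none reach the full schema.
{A, J, L}⁺: AJL→MQ adds M, Q; AJL→B adds B; B→AMN adds N; B→NP adds P → {A, B, J, L, M, N, P, Q}. Minimal: {J, L}⁺ = {J, L}; {A, L}⁺ = {A, L}; {A, J}⁺ = {A, J} — none reach the full schema.
{J, M, N}⁺: JMN→ALP adds A, L, P; AJL→MQ adds Q; AJL→B adds B → {A, B, J, L, M, N, P, Q}. Minimal: {M, N}⁺ = {M, N}; {J, N}⁺ = {J, N}; {J, M}⁺ = {J, M} — none reach the full schema.
Any other superkey contains one of these as a subset, so there are no further candidate keys.

BJ, AJL, JMN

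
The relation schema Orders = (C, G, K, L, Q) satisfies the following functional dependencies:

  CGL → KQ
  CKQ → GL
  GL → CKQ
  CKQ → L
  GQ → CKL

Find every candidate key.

{G, L}⁺: GL→CKQ adds C, K, Q → {C, G, K, L, Q}. Minimal: {L}⁺ = {L}; {G}⁺ = {G} — none reach the full schema.
{G, Q}⁺: GQ→CKL adds C, K, L → {C, G, K, L, Q}. Minimal: {Q}⁺ = {Q}; {G}⁺ = {G} — none reach the full schema.
{C, K, Q}⁺: CKQ→GL adds G, L → {C, G, K, L, Q}. Minimal: {K, Q}⁺ = {K, Q}; {C, Q}⁺ = {C, Q}; {C, K}⁺ = {C, K} — none reach the full schema.

(G, L), (G, Q), (C, K, Q)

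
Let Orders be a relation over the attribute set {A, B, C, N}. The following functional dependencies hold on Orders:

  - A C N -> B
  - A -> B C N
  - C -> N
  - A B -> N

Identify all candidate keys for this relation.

{A}⁺: A→BCN adds B, C, N → {A, B, C, N}.
No other minimal superkey exists.

{A}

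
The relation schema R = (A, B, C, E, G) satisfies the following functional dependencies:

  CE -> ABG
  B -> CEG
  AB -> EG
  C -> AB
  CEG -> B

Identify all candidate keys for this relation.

{B}⁺: B→CEG adds C, E, G; C→AB adds A → {A, B, C, E, G}.
{C}⁺: C→AB adds A, B; B→CEG adds E, G → {A, B, C, E, G}.
Any other superkey contains one of these as a subset, so there are no further candidate keys.

{B}; {C}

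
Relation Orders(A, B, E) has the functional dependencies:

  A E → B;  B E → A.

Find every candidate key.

{A, E}, {B, E}

Attribute E never appears on the right-hand side of any dependency, so E must belong to every candidate key.
{E}⁺ = {E}, which is not all of the schema, so we must add further attributes.
{A, E}⁺: AE→B adds B → {A, B, E}. Minimal: {E}⁺ = {E}; {A}⁺ = {A} — none reach the full schema.
{B, E}⁺: BE→A adds A → {A, B, E}. Minimal: {E}⁺ = {E}; {B}⁺ = {B} — none reach the full schema.
Any other superkey contains one of these as a subset, so there are no further candidate keys.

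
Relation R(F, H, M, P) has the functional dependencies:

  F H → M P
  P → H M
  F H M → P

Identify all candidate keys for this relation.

(F, H); (F, P)

Attribute F never appears on the right-hand side of any dependency, so F must belong to every candidate key.
{F}⁺ = {F}, which is not all of the schema, so we must add further attributes.
{F, H}⁺: FH→MP adds M, P → {F, H, M, P}. Minimal: {H}⁺ = {H}; {F}⁺ = {F} — none reach the full schema.
{F, P}⁺: P→HM adds H, M → {F, H, M, P}. Minimal: {P}⁺ = {H, M, P}; {F}⁺ = {F} — none reach the full schema.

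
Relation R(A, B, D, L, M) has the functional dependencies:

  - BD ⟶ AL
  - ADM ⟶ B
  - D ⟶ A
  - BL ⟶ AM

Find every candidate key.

(B, D); (D, M)

Attribute D never appears on the right-hand side of any dependency, so D must belong to every candidate key.
{D}⁺ = {A, D}, which is not all of the schema, so we must add further attributes.
{B, D}⁺: BD→AL adds A, L; BL→AM adds M → {A, B, D, L, M}. Minimal: {D}⁺ = {A, D}; {B}⁺ = {B} — none reach the full schema.
{D, M}⁺: D→A adds A; ADM→B adds B; BD→AL adds L → {A, B, D, L, M}. Minimal: {M}⁺ = {M}; {D}⁺ = {A, D} — none reach the full schema.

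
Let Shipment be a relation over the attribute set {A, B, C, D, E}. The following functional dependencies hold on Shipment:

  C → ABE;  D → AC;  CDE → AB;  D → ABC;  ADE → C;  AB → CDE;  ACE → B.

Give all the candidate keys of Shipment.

{C}; {D}; {A, B}

{C}⁺: C→ABE adds A, B, E; AB→CDE adds D → {A, B, C, D, E}.
{D}⁺: D→AC adds A, C; D→ABC adds B; AB→CDE adds E → {A, B, C, D, E}.
{A, B}⁺: AB→CDE adds C, D, E → {A, B, C, D, E}.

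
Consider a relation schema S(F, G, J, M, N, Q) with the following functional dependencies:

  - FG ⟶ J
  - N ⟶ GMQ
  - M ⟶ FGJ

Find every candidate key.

Attribute N never appears on the right-hand side of any dependency, so N must belong to every candidate key.
{N}⁺ = {F, G, J, M, N, Q}, which is all of the schema, so {N} is the only candidate key.

{N}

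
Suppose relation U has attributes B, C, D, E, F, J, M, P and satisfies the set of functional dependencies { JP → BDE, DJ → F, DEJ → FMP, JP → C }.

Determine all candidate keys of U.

(J, P); (D, E, J)

Attribute J never appears on the right-hand side of any dependency, so J must belong to every candidate key.
{J}⁺ = {J}, which is not all of the schema, so we must add further attributes.
{J, P}⁺: JP→BDE adds B, D, E; DJ→F adds F; DEJ→FMP adds M; JP→C adds C → {B, C, D, E, F, J, M, P}. Minimal: {P}⁺ = {P}; {J}⁺ = {J} — none reach the full schema.
{D, E, J}⁺: DJ→F adds F; DEJ→FMP adds M, P; JP→C adds C; JP→BDE adds B → {B, C, D, E, F, J, M, P}. Minimal: {E, J}⁺ = {E, J}; {D, J}⁺ = {D, F, J}; {D, E}⁺ = {D, E} — none reach the full schema.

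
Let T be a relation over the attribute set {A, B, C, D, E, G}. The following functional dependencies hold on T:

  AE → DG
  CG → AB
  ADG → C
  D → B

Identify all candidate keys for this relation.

Attribute E never appears on the right-hand side of any dependency, so E must belong to every candidate key.
{E}⁺ = {E}, which is not all of the schema, so we must add further attributes.
{A, E}⁺: AE→DG adds D, G; ADG→C adds C; D→B adds B → {A, B, C, D, E, G}.
{C, E, G}⁺: CG→AB adds A, B; AE→DG adds D → {A, B, C, D, E, G}.
Any other superkey contains one of these as a subset, so there are no further candidate keys.

(A, E), (C, E, G)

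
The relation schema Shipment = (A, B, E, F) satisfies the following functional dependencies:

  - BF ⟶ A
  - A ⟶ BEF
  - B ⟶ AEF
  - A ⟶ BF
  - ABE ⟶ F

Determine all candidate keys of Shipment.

{A}, {B}

{A}⁺: A→BEF adds B, E, F → {A, B, E, F}.
{B}⁺: B→AEF adds A, E, F → {A, B, E, F}.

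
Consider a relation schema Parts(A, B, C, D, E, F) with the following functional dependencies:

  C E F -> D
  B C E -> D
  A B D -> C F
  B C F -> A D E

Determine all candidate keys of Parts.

Attribute B never appears on the right-hand side of any dependency, so B must belong to every candidate key.
{B}⁺ = {B}, which is not all of the schema, so we must add further attributes.
{A, B, D}⁺: ABD→CF adds C, F; BCF→ADE adds E → {A, B, C, D, E, F}.
{B, C, F}⁺: BCF→ADE adds A, D, E → {A, B, C, D, E, F}.
{A, B, C, E}⁺: BCE→D adds D; ABD→CF adds F → {A, B, C, D, E, F}.

{A, B, D}, {B, C, F}, {A, B, C, E}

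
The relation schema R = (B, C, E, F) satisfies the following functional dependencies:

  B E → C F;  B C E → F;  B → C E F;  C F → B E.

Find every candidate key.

{B}⁺: B→CEF adds C, E, F → {B, C, E, F}.
{C, F}⁺: CF→BE adds B, E → {B, C, E, F}. Minimal: {F}⁺ = {F}; {C}⁺ = {C} — none reach the full schema.

{B}, {C, F}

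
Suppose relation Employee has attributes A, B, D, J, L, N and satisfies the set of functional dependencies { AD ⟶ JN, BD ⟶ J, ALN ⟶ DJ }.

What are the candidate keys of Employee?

Attributes A, B, L never appear on any right-hand side, so every candidate key must contain {A, B, L}.
{A, B, L}⁺ = {A, B, L}, which is not all of the schema, so we must add further attributes.
{A, B, D, L}⁺: AD→JN adds J, N → {A, B, D, J, L, N}.
{A, B, L, N}⁺: ALN→DJ adds D, J → {A, B, D, J, L, N}.

{A, B, D, L}, {A, B, L, N}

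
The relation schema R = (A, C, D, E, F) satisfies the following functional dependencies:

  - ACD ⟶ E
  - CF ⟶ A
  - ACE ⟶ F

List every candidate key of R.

(A, C, D), (C, D, F)

{A, C, D}⁺: ACD→E adds E; ACE→F adds F → {A, C, D, E, F}.
{C, D, F}⁺: CF→A adds A; ACD→E adds E → {A, C, D, E, F}.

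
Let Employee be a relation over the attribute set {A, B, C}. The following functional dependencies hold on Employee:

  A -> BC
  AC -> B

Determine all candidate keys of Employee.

{A}

Attribute A never appears on the right-hand side of any dependency, so A must belong to every candidate key.
{A}⁺ = {A, B, C}, which is all of the schema, so {A} is the only candidate key.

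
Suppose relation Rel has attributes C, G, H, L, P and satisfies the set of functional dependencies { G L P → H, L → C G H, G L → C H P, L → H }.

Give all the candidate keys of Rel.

{L}

Attribute L never appears on the right-hand side of any dependency, so L must belong to every candidate key.
{L}⁺ = {C, G, H, L, P}, which is all of the schema, so {L} is the only candidate key.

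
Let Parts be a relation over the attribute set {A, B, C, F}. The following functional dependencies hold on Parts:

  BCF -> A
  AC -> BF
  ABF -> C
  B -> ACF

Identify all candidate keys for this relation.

{B}⁺: B→ACF adds A, C, F → {A, B, C, F}.
{A, C}⁺: AC→BF adds B, F → {A, B, C, F}. Minimal: {C}⁺ = {C}; {A}⁺ = {A} — none reach the full schema.
Any other superkey contains one of these as a subset, so there are no further candidate keys.

{B}, {A, C}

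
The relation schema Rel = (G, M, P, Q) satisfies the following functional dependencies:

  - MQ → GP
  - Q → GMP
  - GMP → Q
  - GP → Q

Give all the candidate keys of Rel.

(Q), (G, P)

{Q}⁺: Q→GMP adds G, M, P → {G, M, P, Q}.
{G, P}⁺: GP→Q adds Q; Q→GMP adds M → {G, M, P, Q}. Minimal: {P}⁺ = {P}; {G}⁺ = {G} — none reach the full schema.
Any other superkey contains one of these as a subset, so there are no further candidate keys.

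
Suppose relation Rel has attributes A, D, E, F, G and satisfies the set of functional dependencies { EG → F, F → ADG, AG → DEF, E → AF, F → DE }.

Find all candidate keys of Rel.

{E}, {F}, {A, G}

{E}⁺: E→AF adds A, F; F→DE adds D; F→ADG adds G → {A, D, E, F, G}.
{F}⁺: F→ADG adds A, D, G; AG→DEF adds E → {A, D, E, F, G}.
{A, G}⁺: AG→DEF adds D, E, F → {A, D, E, F, G}.
Any other superkey contains one of these as a subset, so there are no further candidate keys.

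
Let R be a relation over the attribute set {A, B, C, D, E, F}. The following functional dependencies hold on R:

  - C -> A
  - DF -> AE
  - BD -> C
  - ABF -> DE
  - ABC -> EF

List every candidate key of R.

{B, C}⁺: C→A adds A; ABC→EF adds E, F; ABF→DE adds D → {A, B, C, D, E, F}. Minimal: {C}⁺ = {A, C}; {B}⁺ = {B} — none reach the full schema.
{B, D}⁺: BD→C adds C; C→A adds A; ABC→EF adds E, F → {A, B, C, D, E, F}. Minimal: {D}⁺ = {D}; {B}⁺ = {B} — none reach the full schema.
{A, B, F}⁺: ABF→DE adds D, E; BD→C adds C → {A, B, C, D, E, F}. Minimal: {B, F}⁺ = {B, F}; {A, F}⁺ = {A, F}; {A, B}⁺ = {A, B} — none reach the full schema.

{B, C}, {B, D}, {A, B, F}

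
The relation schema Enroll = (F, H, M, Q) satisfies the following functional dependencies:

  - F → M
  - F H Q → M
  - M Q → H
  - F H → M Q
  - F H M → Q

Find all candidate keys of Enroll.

{F, H}, {F, Q}

Attribute F never appears on the right-hand side of any dependency, so F must belong to every candidate key.
{F}⁺ = {F, M}, which is not all of the schema, so we must add further attributes.
{F, H}⁺: F→M adds M; FH→MQ adds Q → {F, H, M, Q}. Minimal: {H}⁺ = {H}; {F}⁺ = {F, M} — none reach the full schema.
{F, Q}⁺: F→M adds M; MQ→H adds H → {F, H, M, Q}. Minimal: {Q}⁺ = {Q}; {F}⁺ = {F, M} — none reach the full schema.
Any other superkey contains one of these as a subset, so there are no further candidate keys.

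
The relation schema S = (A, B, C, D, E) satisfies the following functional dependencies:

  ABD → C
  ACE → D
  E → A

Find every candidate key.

{B, C, E}, {B, D, E}

Attributes B, E never appear on any right-hand side, so every candidate key must contain {B, E}.
{B, E}⁺ = {A, B, E}, which is not all of the schema, so we must add further attributes.
{B, C, E}⁺: E→A adds A; ACE→D adds D → {A, B, C, D, E}. Minimal: {C, E}⁺ = {A, C, D, E}; {B, E}⁺ = {A, B, E}; {B, C}⁺ = {B, C} — none reach the full schema.
{B, D, E}⁺: E→A adds A; ABD→C adds C → {A, B, C, D, E}. Minimal: {D, E}⁺ = {A, D, E}; {B, E}⁺ = {A, B, E}; {B, D}⁺ = {B, D} — none reach the full schema.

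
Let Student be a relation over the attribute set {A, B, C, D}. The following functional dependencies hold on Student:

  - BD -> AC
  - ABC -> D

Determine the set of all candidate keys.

BD, ABC

Attribute B never appears on the right-hand side of any dependency, so B must belong to every candidate key.
{B}⁺ = {B}, which is not all of the schema, so we must add further attributes.
{B, D}⁺: BD→AC adds A, C → {A, B, C, D}. Minimal: {D}⁺ = {D}; {B}⁺ = {B} — none reach the full schema.
{A, B, C}⁺: ABC→D adds D → {A, B, C, D}. Minimal: {B, C}⁺ = {B, C}; {A, C}⁺ = {A, C}; {A, B}⁺ = {A, B} — none reach the full schema.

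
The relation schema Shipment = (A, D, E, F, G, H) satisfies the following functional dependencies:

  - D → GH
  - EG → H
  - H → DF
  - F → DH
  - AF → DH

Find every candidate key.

Attributes A, E never appear on any right-hand side, so every candidate key must contain {A, E}.
{A, E}⁺ = {A, E}, which is not all of the schema, so we must add further attributes.
{A, D, E}⁺: D→GH adds G, H; H→DF adds F → {A, D, E, F, G, H}. Minimal: {D, E}⁺ = {D, E, F, G, H}; {A, E}⁺ = {A, E}; {A, D}⁺ = {A, D, F, G, H} — none reach the full schema.
{A, E, F}⁺: F→DH adds D, H; D→GH adds G → {A, D, E, F, G, H}. Minimal: {E, F}⁺ = {D, E, F, G, H}; {A, F}⁺ = {A, D, F, G, H}; {A, E}⁺ = {A, E} — none reach the full schema.
{A, E, G}⁺: EG→H adds H; H→DF adds D, F → {A, D, E, F, G, H}. Minimal: {E, G}⁺ = {D, E, F, G, H}; {A, G}⁺ = {A, G}; {A, E}⁺ = {A, E} — none reach the full schema.
{A, E, H}⁺: H→DF adds D, F; D→GH adds G → {A, D, E, F, G, H}. Minimal: {E, H}⁺ = {D, E, F, G, H}; {A, H}⁺ = {A, D, F, G, H}; {A, E}⁺ = {A, E} — none reach the full schema.
Any other superkey contains one of these as a subset, so there are no further candidate keys.

{A, D, E}; {A, E, F}; {A, E, G}; {A, E, H}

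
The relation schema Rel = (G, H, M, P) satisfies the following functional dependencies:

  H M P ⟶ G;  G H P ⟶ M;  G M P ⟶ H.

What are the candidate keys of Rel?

GHP, GMP, HMP

{G, H, P}⁺: GHP→M adds M → {G, H, M, P}.
{G, M, P}⁺: GMP→H adds H → {G, H, M, P}.
{H, M, P}⁺: HMP→G adds G → {G, H, M, P}.
Any other superkey contains one of these as a subset, so there are no further candidate keys.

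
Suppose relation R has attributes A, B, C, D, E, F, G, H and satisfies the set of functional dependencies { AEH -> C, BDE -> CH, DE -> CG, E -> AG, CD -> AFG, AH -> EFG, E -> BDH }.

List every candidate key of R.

E, AH, CDH

{E}⁺: E→AG adds A, G; E→BDH adds B, D, H; AEH→C adds C; CD→AFG adds F → {A, B, C, D, E, F, G, H}.
{A, H}⁺: AH→EFG adds E, F, G; E→BDH adds B, D; AEH→C adds C → {A, B, C, D, E, F, G, H}. Minimal: {H}⁺ = {H}; {A}⁺ = {A} — none reach the full schema.
{C, D, H}⁺: CD→AFG adds A, F, G; AH→EFG adds E; E→BDH adds B → {A, B, C, D, E, F, G, H}. Minimal: {D, H}⁺ = {D, H}; {C, H}⁺ = {C, H}; {C, D}⁺ = {A, C, D, F, G} — none reach the full schema.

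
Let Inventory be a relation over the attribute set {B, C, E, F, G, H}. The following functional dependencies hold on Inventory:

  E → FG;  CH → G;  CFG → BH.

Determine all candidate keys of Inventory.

Attributes C, E never appear on any right-hand side, so every candidate key must contain {C, E}.
{C, E}⁺ = {B, C, E, F, G, H}, which is all of the schema, so {C, E} is the only candidate key.

{C, E}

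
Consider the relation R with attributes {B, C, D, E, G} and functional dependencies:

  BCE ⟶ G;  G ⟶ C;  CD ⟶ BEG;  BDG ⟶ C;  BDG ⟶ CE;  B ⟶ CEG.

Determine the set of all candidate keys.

{B, D}, {C, D}, {D, G}

Attribute D never appears on the right-hand side of any dependency, so D must belong to every candidate key.
{D}⁺ = {D}, which is not all of the schema, so we must add further attributes.
{B, D}⁺: B→CEG adds C, E, G → {B, C, D, E, G}.
{C, D}⁺: CD→BEG adds B, E, G → {B, C, D, E, G}.
{D, G}⁺: G→C adds C; CD→BEG adds B, E → {B, C, D, E, G}.
Any other superkey contains one of these as a subset, so there are no further candidate keys.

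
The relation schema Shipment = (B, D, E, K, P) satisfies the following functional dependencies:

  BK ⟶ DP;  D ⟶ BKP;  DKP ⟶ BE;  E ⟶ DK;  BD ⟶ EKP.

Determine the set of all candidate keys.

{D}⁺: D→BKP adds B, K, P; DKP→BE adds E → {B, D, E, K, P}.
{E}⁺: E→DK adds D, K; D→BKP adds B, P → {B, D, E, K, P}.
{B, K}⁺: BK→DP adds D, P; DKP→BE adds E → {B, D, E, K, P}. Minimal: {K}⁺ = {K}; {B}⁺ = {B} — none reach the full schema.
Any other superkey contains one of these as a subset, so there are no further candidate keys.

D, E, BK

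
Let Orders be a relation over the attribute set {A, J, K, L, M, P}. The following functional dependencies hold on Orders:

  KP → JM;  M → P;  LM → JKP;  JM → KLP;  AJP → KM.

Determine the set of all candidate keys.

{A, J, M}; {A, J, P}; {A, K, M}; {A, K, P}; {A, L, M}

Attribute A never appears on the right-hand side of any dependency, so A must belong to every candidate key.
{A}⁺ = {A}, which is not all of the schema, so we must add further attributes.
{A, J, M}⁺: M→P adds P; JM→KLP adds K, L → {A, J, K, L, M, P}.
{A, J, P}⁺: AJP→KM adds K, M; JM→KLP adds L → {A, J, K, L, M, P}.
{A, K, M}⁺: M→P adds P; KP→JM adds J; JM→KLP adds L → {A, J, K, L, M, P}.
{A, K, P}⁺: KP→JM adds J, M; JM→KLP adds L → {A, J, K, L, M, P}.
{A, L, M}⁺: M→P adds P; LM→JKP adds J, K → {A, J, K, L, M, P}.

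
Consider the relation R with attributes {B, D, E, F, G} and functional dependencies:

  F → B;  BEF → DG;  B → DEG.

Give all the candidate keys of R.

F

Attribute F never appears on the right-hand side of any dependency, so F must belong to every candidate key.
{F}⁺ = {B, D, E, F, G}, which is all of the schema, so {F} is the only candidate key.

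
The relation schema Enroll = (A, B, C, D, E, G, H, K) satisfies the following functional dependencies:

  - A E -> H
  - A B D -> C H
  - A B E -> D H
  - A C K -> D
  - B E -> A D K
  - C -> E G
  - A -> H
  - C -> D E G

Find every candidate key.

(B, C), (B, E), (A, B, D)

{B, C}⁺: C→EG adds E, G; C→DEG adds D; BE→ADK adds A, K; A→H adds H → {A, B, C, D, E, G, H, K}. Minimal: {C}⁺ = {C, D, E, G}; {B}⁺ = {B} — none reach the full schema.
{B, E}⁺: BE→ADK adds A, D, K; A→H adds H; ABD→CH adds C; C→EG adds G → {A, B, C, D, E, G, H, K}. Minimal: {E}⁺ = {E}; {B}⁺ = {B} — none reach the full schema.
{A, B, D}⁺: ABD→CH adds C, H; C→EG adds E, G; BE→ADK adds K → {A, B, C, D, E, G, H, K}. Minimal: {B, D}⁺ = {B, D}; {A, D}⁺ = {A, D, H}; {A, B}⁺ = {A, B, H} — none reach the full schema.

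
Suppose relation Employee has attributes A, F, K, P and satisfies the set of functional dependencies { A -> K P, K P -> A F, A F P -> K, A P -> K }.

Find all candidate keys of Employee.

(A), (K, P)

{A}⁺: A→KP adds K, P; KP→AF adds F → {A, F, K, P}.
{K, P}⁺: KP→AF adds A, F → {A, F, K, P}. Minimal: {P}⁺ = {P}; {K}⁺ = {K} — none reach the full schema.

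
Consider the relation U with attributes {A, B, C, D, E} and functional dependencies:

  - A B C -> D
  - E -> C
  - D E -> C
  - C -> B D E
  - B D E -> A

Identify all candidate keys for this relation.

{C}, {E}

{C}⁺: C→BDE adds B, D, E; BDE→A adds A → {A, B, C, D, E}.
{E}⁺: E→C adds C; C→BDE adds B, D; BDE→A adds A → {A, B, C, D, E}.
Any other superkey contains one of these as a subset, so there are no further candidate keys.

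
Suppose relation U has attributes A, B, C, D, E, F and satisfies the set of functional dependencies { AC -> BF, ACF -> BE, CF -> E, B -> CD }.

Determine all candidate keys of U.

{A, B}, {A, C}

Attribute A never appears on the right-hand side of any dependency, so A must belong to every candidate key.
{A}⁺ = {A}, which is not all of the schema, so we must add further attributes.
{A, B}⁺: B→CD adds C, D; AC→BF adds F; ACF→BE adds E → {A, B, C, D, E, F}. Minimal: {B}⁺ = {B, C, D}; {A}⁺ = {A} — none reach the full schema.
{A, C}⁺: AC→BF adds B, F; ACF→BE adds E; B→CD adds D → {A, B, C, D, E, F}. Minimal: {C}⁺ = {C}; {A}⁺ = {A} — none reach the full schema.
Any other superkey contains one of these as a subset, so there are no further candidate keys.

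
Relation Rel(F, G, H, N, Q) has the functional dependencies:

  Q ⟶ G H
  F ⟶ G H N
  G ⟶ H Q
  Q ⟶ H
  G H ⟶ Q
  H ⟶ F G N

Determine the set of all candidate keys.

{F}⁺: F→GHN adds G, H, N; G→HQ adds Q → {F, G, H, N, Q}.
{G}⁺: G→HQ adds H, Q; H→FGN adds F, N → {F, G, H, N, Q}.
{H}⁺: H→FGN adds F, G, N; G→HQ adds Q → {F, G, H, N, Q}.
{Q}⁺: Q→GH adds G, H; H→FGN adds F, N → {F, G, H, N, Q}.

(F), (G), (H), (Q)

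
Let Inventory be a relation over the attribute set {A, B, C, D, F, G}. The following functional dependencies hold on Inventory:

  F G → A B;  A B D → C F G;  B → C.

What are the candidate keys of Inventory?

Attribute D never appears on the right-hand side of any dependency, so D must belong to every candidate key.
{D}⁺ = {D}, which is not all of the schema, so we must add further attributes.
{A, B, D}⁺: ABD→CFG adds C, F, G → {A, B, C, D, F, G}. Minimal: {B, D}⁺ = {B, C, D}; {A, D}⁺ = {A, D}; {A, B}⁺ = {A, B, C} — none reach the full schema.
{D, F, G}⁺: FG→AB adds A, B; ABD→CFG adds C → {A, B, C, D, F, G}. Minimal: {F, G}⁺ = {A, B, C, F, G}; {D, G}⁺ = {D, G}; {D, F}⁺ = {D, F} — none reach the full schema.

(A, B, D); (D, F, G)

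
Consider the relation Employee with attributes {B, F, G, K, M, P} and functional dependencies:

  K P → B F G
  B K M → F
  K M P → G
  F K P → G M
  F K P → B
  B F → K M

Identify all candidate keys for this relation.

Attribute P never appears on the right-hand side of any dependency, so P must belong to every candidate key.
{P}⁺ = {P}, which is not all of the schema, so we must add further attributes.
{K, P}⁺: KP→BFG adds B, F, G; FKP→GM adds M → {B, F, G, K, M, P}. Minimal: {P}⁺ = {P}; {K}⁺ = {K} — none reach the full schema.
{B, F, P}⁺: BF→KM adds K, M; KP→BFG adds G → {B, F, G, K, M, P}. Minimal: {F, P}⁺ = {F, P}; {B, P}⁺ = {B, P}; {B, F}⁺ = {B, F, K, M} — none reach the full schema.

KP, BFP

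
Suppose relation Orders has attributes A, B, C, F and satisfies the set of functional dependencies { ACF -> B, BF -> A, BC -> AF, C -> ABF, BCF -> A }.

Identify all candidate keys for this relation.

{C}

Attribute C never appears on the right-hand side of any dependency, so C must belong to every candidate key.
{C}⁺ = {A, B, C, F}, which is all of the schema, so {C} is the only candidate key.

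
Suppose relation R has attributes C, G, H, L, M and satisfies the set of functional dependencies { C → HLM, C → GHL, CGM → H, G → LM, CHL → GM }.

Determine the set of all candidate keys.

Attribute C never appears on the right-hand side of any dependency, so C must belong to every candidate key.
{C}⁺ = {C, G, H, L, M}, which is all of the schema, so {C} is the only candidate key.

{C}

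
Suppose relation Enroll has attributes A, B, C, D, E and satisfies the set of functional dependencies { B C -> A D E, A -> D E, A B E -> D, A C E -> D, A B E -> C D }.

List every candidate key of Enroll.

{A, B}, {B, C}

Attribute B never appears on the right-hand side of any dependency, so B must belong to every candidate key.
{B}⁺ = {B}, which is not all of the schema, so we must add further attributes.
{A, B}⁺: A→DE adds D, E; ABE→CD adds C → {A, B, C, D, E}.
{B, C}⁺: BC→ADE adds A, D, E → {A, B, C, D, E}.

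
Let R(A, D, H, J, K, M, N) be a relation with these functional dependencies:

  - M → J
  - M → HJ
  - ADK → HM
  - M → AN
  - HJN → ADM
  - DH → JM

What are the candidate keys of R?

Attribute K never appears on the right-hand side of any dependency, so K must belong to every candidate key.
{K}⁺ = {K}, which is not all of the schema, so we must add further attributes.
{K, M}⁺: M→J adds J; M→HJ adds H; M→AN adds A, N; HJN→ADM adds D → {A, D, H, J, K, M, N}. Minimal: {M}⁺ = {A, D, H, J, M, N}; {K}⁺ = {K} — none reach the full schema.
{A, D, K}⁺: ADK→HM adds H, M; M→AN adds N; DH→JM adds J → {A, D, H, J, K, M, N}. Minimal: {D, K}⁺ = {D, K}; {A, K}⁺ = {A, K}; {A, D}⁺ = {A, D} — none reach the full schema.
{D, H, K}⁺: DH→JM adds J, M; M→AN adds A, N → {A, D, H, J, K, M, N}. Minimal: {H, K}⁺ = {H, K}; {D, K}⁺ = {D, K}; {D, H}⁺ = {A, D, H, J, M, N} — none reach the full schema.
{H, J, K, N}⁺: HJN→ADM adds A, D, M → {A, D, H, J, K, M, N}. Minimal: {J, K, N}⁺ = {J, K, N}; {H, K, N}⁺ = {H, K, N}; {H, J, N}⁺ = {A, D, H, J, M, N}; … — none reach the full schema.
Any other superkey contains one of these as a subset, so there are no further candidate keys.

{K, M}, {A, D, K}, {D, H, K}, {H, J, K, N}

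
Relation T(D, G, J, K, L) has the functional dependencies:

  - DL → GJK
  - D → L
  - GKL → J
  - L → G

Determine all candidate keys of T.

D

Attribute D never appears on the right-hand side of any dependency, so D must belong to every candidate key.
{D}⁺ = {D, G, J, K, L}, which is all of the schema, so {D} is the only candidate key.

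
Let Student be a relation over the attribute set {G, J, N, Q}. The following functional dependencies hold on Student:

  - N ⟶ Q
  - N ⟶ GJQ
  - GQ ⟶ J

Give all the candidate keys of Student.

Attribute N never appears on the right-hand side of any dependency, so N must belong to every candidate key.
{N}⁺ = {G, J, N, Q}, which is all of the schema, so {N} is the only candidate key.

(N)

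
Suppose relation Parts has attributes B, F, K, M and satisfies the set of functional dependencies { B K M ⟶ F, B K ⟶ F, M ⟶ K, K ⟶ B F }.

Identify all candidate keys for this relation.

M

{M}⁺: M→K adds K; K→BF adds B, F → {B, F, K, M}.
No other minimal superkey exists.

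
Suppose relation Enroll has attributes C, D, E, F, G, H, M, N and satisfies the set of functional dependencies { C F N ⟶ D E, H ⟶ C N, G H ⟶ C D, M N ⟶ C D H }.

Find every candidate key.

{F, G, H, M}, {F, G, M, N}

{F, G, H, M}⁺: H→CN adds C, N; GH→CD adds D; CFN→DE adds E → {C, D, E, F, G, H, M, N}.
{F, G, M, N}⁺: MN→CDH adds C, D, H; CFN→DE adds E → {C, D, E, F, G, H, M, N}.
Any other superkey contains one of these as a subset, so there are no further candidate keys.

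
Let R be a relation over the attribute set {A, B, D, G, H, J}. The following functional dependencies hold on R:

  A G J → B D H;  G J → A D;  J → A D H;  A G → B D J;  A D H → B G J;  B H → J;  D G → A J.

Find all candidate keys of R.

J; AG; BH; DG; ADH

{J}⁺: J→ADH adds A, D, H; ADH→BGJ adds B, G → {A, B, D, G, H, J}.
{A, G}⁺: AG→BDJ adds B, D, J; AGJ→BDH adds H → {A, B, D, G, H, J}. Minimal: {G}⁺ = {G}; {A}⁺ = {A} — none reach the full schema.
{B, H}⁺: BH→J adds J; J→ADH adds A, D; ADH→BGJ adds G → {A, B, D, G, H, J}. Minimal: {H}⁺ = {H}; {B}⁺ = {B} — none reach the full schema.
{D, G}⁺: DG→AJ adds A, J; AGJ→BDH adds B, H → {A, B, D, G, H, J}. Minimal: {G}⁺ = {G}; {D}⁺ = {D} — none reach the full schema.
{A, D, H}⁺: ADH→BGJ adds B, G, J → {A, B, D, G, H, J}. Minimal: {D, H}⁺ = {D, H}; {A, H}⁺ = {A, H}; {A, D}⁺ = {A, D} — none reach the full schema.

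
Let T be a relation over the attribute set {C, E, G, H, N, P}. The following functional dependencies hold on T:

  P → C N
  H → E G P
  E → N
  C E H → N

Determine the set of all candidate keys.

H

Attribute H never appears on the right-hand side of any dependency, so H must belong to every candidate key.
{H}⁺ = {C, E, G, H, N, P}, which is all of the schema, so {H} is the only candidate key.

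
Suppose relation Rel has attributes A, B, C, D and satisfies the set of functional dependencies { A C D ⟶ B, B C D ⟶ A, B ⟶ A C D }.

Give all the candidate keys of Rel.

{B}⁺: B→ACD adds A, C, D → {A, B, C, D}.
{A, C, D}⁺: ACD→B adds B → {A, B, C, D}. Minimal: {C, D}⁺ = {C, D}; {A, D}⁺ = {A, D}; {A, C}⁺ = {A, C} — none reach the full schema.
Any other superkey contains one of these as a subset, so there are no further candidate keys.

{B}, {A, C, D}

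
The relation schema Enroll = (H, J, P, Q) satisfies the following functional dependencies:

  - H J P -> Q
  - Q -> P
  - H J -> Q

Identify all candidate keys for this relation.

Attributes H, J never appear on any right-hand side, so every candidate key must contain {H, J}.
{H, J}⁺ = {H, J, P, Q}, which is all of the schema, so {H, J} is the only candidate key.

{H, J}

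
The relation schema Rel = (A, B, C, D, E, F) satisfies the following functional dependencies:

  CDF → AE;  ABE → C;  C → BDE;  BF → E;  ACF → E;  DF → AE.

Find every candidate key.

{C, F}, {A, B, F}, {B, D, F}

{C, F}⁺: C→BDE adds B, D, E; DF→AE adds A → {A, B, C, D, E, F}.
{A, B, F}⁺: BF→E adds E; ABE→C adds C; C→BDE adds D → {A, B, C, D, E, F}.
{B, D, F}⁺: BF→E adds E; DF→AE adds A; ABE→C adds C → {A, B, C, D, E, F}.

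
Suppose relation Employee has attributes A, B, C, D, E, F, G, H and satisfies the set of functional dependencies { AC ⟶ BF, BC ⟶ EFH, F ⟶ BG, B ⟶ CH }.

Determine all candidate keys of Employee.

Attributes A, D never appear on any right-hand side, so every candidate key must contain {A, D}.
{A, D}⁺ = {A, D}, which is not all of the schema, so we must add further attributes.
{A, B, D}⁺: B→CH adds C, H; AC→BF adds F; BC→EFH adds E; F→BG adds G → {A, B, C, D, E, F, G, H}. Minimal: {B, D}⁺ = {B, C, D, E, F, G, H}; {A, D}⁺ = {A, D}; {A, B}⁺ = {A, B, C, E, F, G, H} — none reach the full schema.
{A, C, D}⁺: AC→BF adds B, F; BC→EFH adds E, H; F→BG adds G → {A, B, C, D, E, F, G, H}. Minimal: {C, D}⁺ = {C, D}; {A, D}⁺ = {A, D}; {A, C}⁺ = {A, B, C, E, F, G, H} — none reach the full schema.
{A, D, F}⁺: F→BG adds B, G; B→CH adds C, H; BC→EFH adds E → {A, B, C, D, E, F, G, H}. Minimal: {D, F}⁺ = {B, C, D, E, F, G, H}; {A, F}⁺ = {A, B, C, E, F, G, H}; {A, D}⁺ = {A, D} — none reach the full schema.

{A, B, D}, {A, C, D}, {A, D, F}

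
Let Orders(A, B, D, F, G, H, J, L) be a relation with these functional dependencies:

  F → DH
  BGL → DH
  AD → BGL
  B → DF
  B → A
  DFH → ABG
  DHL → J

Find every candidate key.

B; F; AD

{B}⁺: B→DF adds D, F; B→A adds A; F→DH adds H; AD→BGL adds G, L; DHL→J adds J → {A, B, D, F, G, H, J, L}.
{F}⁺: F→DH adds D, H; DFH→ABG adds A, B, G; AD→BGL adds L; DHL→J adds J → {A, B, D, F, G, H, J, L}.
{A, D}⁺: AD→BGL adds B, G, L; B→DF adds F; F→DH adds H; DHL→J adds J → {A, B, D, F, G, H, J, L}.
Any other superkey contains one of these as a subset, so there are no further candidate keys.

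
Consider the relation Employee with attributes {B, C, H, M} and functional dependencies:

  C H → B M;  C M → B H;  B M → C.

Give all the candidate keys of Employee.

{B, M}, {C, H}, {C, M}

{B, M}⁺: BM→C adds C; CM→BH adds H → {B, C, H, M}. Minimal: {M}⁺ = {M}; {B}⁺ = {B} — none reach the full schema.
{C, H}⁺: CH→BM adds B, M → {B, C, H, M}. Minimal: {H}⁺ = {H}; {C}⁺ = {C} — none reach the full schema.
{C, M}⁺: CM→BH adds B, H → {B, C, H, M}. Minimal: {M}⁺ = {M}; {C}⁺ = {C} — none reach the full schema.
Any other superkey contains one of these as a subset, so there are no further candidate keys.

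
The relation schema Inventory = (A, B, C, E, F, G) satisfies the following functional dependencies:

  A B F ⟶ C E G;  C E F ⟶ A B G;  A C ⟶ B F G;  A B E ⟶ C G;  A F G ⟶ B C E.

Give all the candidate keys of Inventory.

{A, C}⁺: AC→BFG adds B, F, G; AFG→BCE adds E → {A, B, C, E, F, G}. Minimal: {C}⁺ = {C}; {A}⁺ = {A} — none reach the full schema.
{A, B, E}⁺: ABE→CG adds C, G; AC→BFG adds F → {A, B, C, E, F, G}. Minimal: {B, E}⁺ = {B, E}; {A, E}⁺ = {A, E}; {A, B}⁺ = {A, B} — none reach the full schema.
{A, B, F}⁺: ABF→CEG adds C, E, G → {A, B, C, E, F, G}. Minimal: {B, F}⁺ = {B, F}; {A, F}⁺ = {A, F}; {A, B}⁺ = {A, B} — none reach the full schema.
{A, F, G}⁺: AFG→BCE adds B, C, E → {A, B, C, E, F, G}. Minimal: {F, G}⁺ = {F, G}; {A, G}⁺ = {A, G}; {A, F}⁺ = {A, F} — none reach the full schema.
{C, E, F}⁺: CEF→ABG adds A, B, G → {A, B, C, E, F, G}. Minimal: {E, F}⁺ = {E, F}; {C, F}⁺ = {C, F}; {C, E}⁺ = {C, E} — none reach the full schema.

AC, ABE, ABF, AFG, CEF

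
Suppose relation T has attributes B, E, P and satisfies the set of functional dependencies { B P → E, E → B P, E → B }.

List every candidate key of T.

{E}; {B, P}

{E}⁺: E→BP adds B, P → {B, E, P}.
{B, P}⁺: BP→E adds E → {B, E, P}. Minimal: {P}⁺ = {P}; {B}⁺ = {B} — none reach the full schema.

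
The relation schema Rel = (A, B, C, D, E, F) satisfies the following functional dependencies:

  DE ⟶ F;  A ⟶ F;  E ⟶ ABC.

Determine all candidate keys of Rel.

(D, E)

{D, E}⁺: DE→F adds F; E→ABC adds A, B, C → {A, B, C, D, E, F}. Minimal: {E}⁺ = {A, B, C, E, F}; {D}⁺ = {D} — none reach the full schema.
No other minimal superkey exists.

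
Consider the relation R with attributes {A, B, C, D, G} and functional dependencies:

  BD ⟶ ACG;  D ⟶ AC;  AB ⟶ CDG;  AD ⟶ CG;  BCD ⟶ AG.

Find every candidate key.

{A, B}⁺: AB→CDG adds C, D, G → {A, B, C, D, G}. Minimal: {B}⁺ = {B}; {A}⁺ = {A} — none reach the full schema.
{B, D}⁺: BD→ACG adds A, C, G → {A, B, C, D, G}. Minimal: {D}⁺ = {A, C, D, G}; {B}⁺ = {B} — none reach the full schema.
Any other superkey contains one of these as a subset, so there are no further candidate keys.

AB; BD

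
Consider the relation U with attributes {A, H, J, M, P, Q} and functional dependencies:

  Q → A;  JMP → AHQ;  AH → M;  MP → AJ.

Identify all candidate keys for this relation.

MP, AHP, HPQ

Attribute P never appears on the right-hand side of any dependency, so P must belong to every candidate key.
{P}⁺ = {P}, which is not all of the schema, so we must add further attributes.
{M, P}⁺: MP→AJ adds A, J; JMP→AHQ adds H, Q → {A, H, J, M, P, Q}. Minimal: {P}⁺ = {P}; {M}⁺ = {M} — none reach the full schema.
{A, H, P}⁺: AH→M adds M; MP→AJ adds J; JMP→AHQ adds Q → {A, H, J, M, P, Q}. Minimal: {H, P}⁺ = {H, P}; {A, P}⁺ = {A, P}; {A, H}⁺ = {A, H, M} — none reach the full schema.
{H, P, Q}⁺: Q→A adds A; AH→M adds M; MP→AJ adds J → {A, H, J, M, P, Q}. Minimal: {P, Q}⁺ = {A, P, Q}; {H, Q}⁺ = {A, H, M, Q}; {H, P}⁺ = {H, P} — none reach the full schema.
Any other superkey contains one of these as a subset, so there are no further candidate keys.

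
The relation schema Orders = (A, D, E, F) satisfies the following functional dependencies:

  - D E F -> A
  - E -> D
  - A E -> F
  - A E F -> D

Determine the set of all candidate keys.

Attribute E never appears on the right-hand side of any dependency, so E must belong to every candidate key.
{E}⁺ = {D, E}, which is not all of the schema, so we must add further attributes.
{A, E}⁺: E→D adds D; AE→F adds F → {A, D, E, F}.
{E, F}⁺: E→D adds D; DEF→A adds A → {A, D, E, F}.
Any other superkey contains one of these as a subset, so there are no further candidate keys.

(A, E); (E, F)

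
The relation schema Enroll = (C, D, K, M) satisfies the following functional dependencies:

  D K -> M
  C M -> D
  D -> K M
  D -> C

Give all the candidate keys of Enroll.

{D}⁺: D→KM adds K, M; D→C adds C → {C, D, K, M}.
{C, M}⁺: CM→D adds D; D→KM adds K → {C, D, K, M}. Minimal: {M}⁺ = {M}; {C}⁺ = {C} — none reach the full schema.
Any other superkey contains one of these as a subset, so there are no further candidate keys.

{D}, {C, M}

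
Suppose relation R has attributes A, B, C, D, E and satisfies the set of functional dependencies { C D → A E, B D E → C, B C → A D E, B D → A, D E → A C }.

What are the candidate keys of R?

{B, C}, {B, D, E}

Attribute B never appears on the right-hand side of any dependency, so B must belong to every candidate key.
{B}⁺ = {B}, which is not all of the schema, so we must add further attributes.
{B, C}⁺: BC→ADE adds A, D, E → {A, B, C, D, E}. Minimal: {C}⁺ = {C}; {B}⁺ = {B} — none reach the full schema.
{B, D, E}⁺: BDE→C adds C; BC→ADE adds A → {A, B, C, D, E}. Minimal: {D, E}⁺ = {A, C, D, E}; {B, E}⁺ = {B, E}; {B, D}⁺ = {A, B, D} — none reach the full schema.
Any other superkey contains one of these as a subset, so there are no further candidate keys.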